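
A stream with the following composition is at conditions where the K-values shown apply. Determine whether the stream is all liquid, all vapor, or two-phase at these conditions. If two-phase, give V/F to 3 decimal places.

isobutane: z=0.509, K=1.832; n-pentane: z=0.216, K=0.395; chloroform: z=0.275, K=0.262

two-phase, V/F = 0.158

ΣzᵢKᵢ = 1.090; Σzᵢ/Kᵢ = 1.874.
Both exceed 1, so a two-phase solution exists.
Rachford–Rice: g(ψ) = Σ zᵢ(Kᵢ−1)/(1+ψ(Kᵢ−1)) = 0.
Newton iteration, ψ⁰ = 0.5:
  ψ = 0.500: g = -0.2099, g' = -0.714 → ψ = 0.206
  ψ = 0.206: g = -0.0272, g' = -0.568 → ψ = 0.158
Converged at ψ = 0.158.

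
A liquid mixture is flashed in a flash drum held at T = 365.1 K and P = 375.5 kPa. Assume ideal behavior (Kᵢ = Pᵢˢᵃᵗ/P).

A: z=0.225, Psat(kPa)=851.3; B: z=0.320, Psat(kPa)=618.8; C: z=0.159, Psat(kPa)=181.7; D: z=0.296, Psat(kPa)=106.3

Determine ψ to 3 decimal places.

ψ = 0.322

Raoult's law: Kᵢ = Pᵢˢᵃᵗ/P = Pᵢˢᵃᵗ/375.5.
  K_A = 851.3/375.5 = 2.26711, K_B = 618.8/375.5 = 1.64794, K_C = 181.7/375.5 = 0.48389, K_D = 106.3/375.5 = 0.28309
Newton–Raphson from ψ = 0.5:
  ψ = 0.500: g = -0.1102, g' = -0.659 → ψ = 0.333
  ψ = 0.333: g = -0.0066, g' = -0.594 → ψ = 0.322
Converged at ψ = 0.322.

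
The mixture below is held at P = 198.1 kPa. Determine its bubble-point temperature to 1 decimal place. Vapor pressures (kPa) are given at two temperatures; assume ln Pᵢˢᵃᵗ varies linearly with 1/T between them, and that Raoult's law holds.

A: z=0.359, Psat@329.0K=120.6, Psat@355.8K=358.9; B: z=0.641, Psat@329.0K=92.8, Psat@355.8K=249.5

T = 345.5 K

Bubble-point temperature: ΣzᵢPᵢˢᵃᵗ(T) = P. Interpolate ln Pᵢˢᵃᵗ = aᵢ + bᵢ/T.
  T = 329.0 K: ΣzᵢPᵢˢᵃᵗ = 102.78 kPa
  T = 355.8 K: ΣzᵢPᵢˢᵃᵗ = 288.77 kPa
  T = 342.4 K: ΣzᵢPᵢˢᵃᵗ = 175.74 kPa
  T = 349.1 K: ΣzᵢPᵢˢᵃᵗ = 226.34 kPa
  T = 345.8 K: ΣzᵢPᵢˢᵃᵗ = 200.06 kPa
  T = 344.1 K: ΣzᵢPᵢˢᵃᵗ = 187.57 kPa
Interpolating between 344.1 K and 345.8 K gives T ≈ 345.5 K.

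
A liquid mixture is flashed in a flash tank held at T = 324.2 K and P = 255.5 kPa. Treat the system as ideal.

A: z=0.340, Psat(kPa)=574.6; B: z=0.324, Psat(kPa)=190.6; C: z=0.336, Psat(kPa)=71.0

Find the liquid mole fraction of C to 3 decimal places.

x_C = 0.377

Raoult's law: Kᵢ = Pᵢˢᵃᵗ/P = Pᵢˢᵃᵗ/255.5.
  K_A = 574.6/255.5 = 2.24892, K_B = 190.6/255.5 = 0.74599, K_C = 71.0/255.5 = 0.27789
Newton iteration, ψ⁰ = 0.5:
  ψ = 0.500: g = -0.2126, g' = -0.658 → ψ = 0.177
  ψ = 0.177: g = -0.0164, g' = -0.609 → ψ = 0.150
Converged at ψ = 0.150.
Compositions from xᵢ = zᵢ/(1+ψ(Kᵢ−1)), yᵢ = Kᵢxᵢ:
  A: x = 0.286, y = 0.644
  B: x = 0.337, y = 0.251
  C: x = 0.377, y = 0.105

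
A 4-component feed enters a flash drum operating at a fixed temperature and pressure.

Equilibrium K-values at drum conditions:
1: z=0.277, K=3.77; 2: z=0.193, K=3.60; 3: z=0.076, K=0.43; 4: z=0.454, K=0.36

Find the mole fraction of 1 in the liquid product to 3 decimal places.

Newton iteration, ψ⁰ = 0.59:
  ψ = 0.590: g = -0.0428, g' = -1.046 → ψ = 0.549
Converged at ψ = 0.549.
Compositions from xᵢ = zᵢ/(1+ψ(Kᵢ−1)), yᵢ = Kᵢxᵢ:
  1: x = 0.110, y = 0.414
  2: x = 0.079, y = 0.286
  3: x = 0.111, y = 0.048
  4: x = 0.700, y = 0.252

x_1 = 0.110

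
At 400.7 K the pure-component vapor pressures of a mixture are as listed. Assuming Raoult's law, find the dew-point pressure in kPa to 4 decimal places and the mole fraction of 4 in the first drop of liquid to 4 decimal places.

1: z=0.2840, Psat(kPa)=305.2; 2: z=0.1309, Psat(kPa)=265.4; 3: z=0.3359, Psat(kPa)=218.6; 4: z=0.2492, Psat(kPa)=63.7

Pdew = 145.5087 kPa, x_4 = 0.5692

At the dew point ψ → 1, so Σzᵢ/Kᵢ = 1 with Kᵢ = Pᵢˢᵃᵗ/P ⇒ 1/P = Σzᵢ/Pᵢˢᵃᵗ.
1/P = 0.2840/305.2 + 0.1309/265.4 + 0.3359/218.6 + 0.2492/63.7 = 0.0068724 ⇒ P = 145.5087 kPa
xᵢ = zᵢP/Pᵢˢᵃᵗ ⇒ x_4 = 0.2492·145.5087/63.7 = 0.5692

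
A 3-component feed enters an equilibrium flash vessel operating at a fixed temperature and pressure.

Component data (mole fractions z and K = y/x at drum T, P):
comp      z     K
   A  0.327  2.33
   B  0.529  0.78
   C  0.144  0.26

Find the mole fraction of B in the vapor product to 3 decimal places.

Rachford–Rice: g(V/F) = Σ zᵢ(Kᵢ−1)/(1+V/F(Kᵢ−1)) = 0.
Check two-phase: ΣzᵢKᵢ = 1.212 > 1 and Σzᵢ/Kᵢ = 1.372 > 1, so g(0) = 0.212 > 0 and g(1) = -0.372 < 0.
Iterate (Newton) starting at V/F = 0.45:
  V/F = 0.450: g = -0.0169, g' = -0.435 → V/F = 0.411
Converged at V/F = 0.411.
Compositions from xᵢ = zᵢ/(1+V/F(Kᵢ−1)), yᵢ = Kᵢxᵢ:
  A: x = 0.211, y = 0.493
  B: x = 0.582, y = 0.454
  C: x = 0.207, y = 0.054

y_B = 0.454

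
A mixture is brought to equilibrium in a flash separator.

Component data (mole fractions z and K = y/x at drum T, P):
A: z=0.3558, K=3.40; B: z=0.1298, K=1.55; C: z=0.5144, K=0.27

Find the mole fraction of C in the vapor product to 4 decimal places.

Let ψ = V/F and solve Σ zᵢ(Kᵢ−1)/(1+ψ(Kᵢ−1)) = 0.
Feasibility: ΣzᵢKᵢ = 1.5498, Σzᵢ/Kᵢ = 2.0936 — both > 1, two phases present.
Iterate (Newton) starting at ψ = 0.4:
  ψ = 0.4000: g = -0.03619, g' = -1.1067 → ψ = 0.3673
  ψ = 0.3673: g = 0.00016, g' = -1.1179 → ψ = 0.3674
Converged at ψ = 0.3674.
Compositions from xᵢ = zᵢ/(1+ψ(Kᵢ−1)), yᵢ = Kᵢxᵢ:
  A: x = 0.1891, y = 0.6428
  B: x = 0.1080, y = 0.1674
  C: x = 0.7030, y = 0.1898

y_C = 0.1898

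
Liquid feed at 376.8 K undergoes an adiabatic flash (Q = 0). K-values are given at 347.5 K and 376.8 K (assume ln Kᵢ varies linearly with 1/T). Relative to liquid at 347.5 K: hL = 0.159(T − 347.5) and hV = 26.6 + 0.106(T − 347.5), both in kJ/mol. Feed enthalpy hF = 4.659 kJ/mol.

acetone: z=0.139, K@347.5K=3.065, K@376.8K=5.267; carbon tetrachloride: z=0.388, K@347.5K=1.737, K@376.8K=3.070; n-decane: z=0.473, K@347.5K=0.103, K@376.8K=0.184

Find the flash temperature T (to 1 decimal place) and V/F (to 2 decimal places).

T = 349.2 K, V/F = 0.17

Adiabatic flash: solve Rachford–Rice at each trial T, then check hF = ψ·hV(T) + (1−ψ)·hL(T).
  T = 347.5 K: K = (3.065, 1.737, 0.103), RR gives ψ = 0.137, H_out = 3.638 kJ/mol
  T = 376.8 K: K = (5.267, 3.070, 0.184), RR gives ψ = 0.456, H_out = 16.077 kJ/mol
  T = 362.1 K: K = (4.058, 2.334, 0.139), RR gives ψ = 0.332, H_out = 10.886 kJ/mol
  T = 354.8 K: K = (3.537, 2.020, 0.120), RR gives ψ = 0.248, H_out = 7.658 kJ/mol
  T = 351.1 K: K = (3.292, 1.872, 0.111), RR gives ψ = 0.196, H_out = 5.744 kJ/mol
  T = 349.3 K: K = (3.177, 1.804, 0.107), RR gives ψ = 0.167, H_out = 4.725 kJ/mol
Linear interpolation between T = 347.5 (H_out = 3.638) and T = 349.3 (H_out = 4.725) on hF = 4.659 gives T ≈ 349.2 K, at which ψ = 0.17.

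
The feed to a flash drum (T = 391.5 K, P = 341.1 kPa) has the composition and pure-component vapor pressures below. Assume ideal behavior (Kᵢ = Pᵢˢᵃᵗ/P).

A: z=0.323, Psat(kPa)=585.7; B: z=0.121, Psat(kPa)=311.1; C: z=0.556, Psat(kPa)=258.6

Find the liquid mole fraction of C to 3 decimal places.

x_C = 0.641

Raoult's law: Kᵢ = Pᵢˢᵃᵗ/P = Pᵢˢᵃᵗ/341.1.
  K_A = 585.7/341.1 = 1.71709, K_B = 311.1/341.1 = 0.91205, K_C = 258.6/341.1 = 0.75814
Material balance + equilibrium reduce to Σ zᵢ(Kᵢ−1)/(1+β(Kᵢ−1)) = 0.
g(0) = ΣzᵢKᵢ − 1 = 0.087 and g(1) = 1 − Σzᵢ/Kᵢ = -0.054, so a root lies in (0, 1).
Newton–Raphson from β = 0.5:
  β = 0.500: g = 0.0064, g' = -0.133 → β = 0.548
  β = 0.548: g = 0.0001, g' = -0.130 → β = 0.549
Converged at β = 0.549.
Compositions from xᵢ = zᵢ/(1+β(Kᵢ−1)), yᵢ = Kᵢxᵢ:
  A: x = 0.232, y = 0.398
  B: x = 0.127, y = 0.116
  C: x = 0.641, y = 0.486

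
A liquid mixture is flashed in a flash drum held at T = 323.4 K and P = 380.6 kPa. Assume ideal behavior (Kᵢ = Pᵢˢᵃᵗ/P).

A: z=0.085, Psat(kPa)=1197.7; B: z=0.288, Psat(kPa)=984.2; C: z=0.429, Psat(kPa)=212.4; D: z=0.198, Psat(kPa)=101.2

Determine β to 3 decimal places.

β = 0.320

Raoult's law: Kᵢ = Pᵢˢᵃᵗ/P = Pᵢˢᵃᵗ/380.6.
  K_A = 1197.7/380.6 = 3.14687, K_B = 984.2/380.6 = 2.58592, K_C = 212.4/380.6 = 0.55807, K_D = 101.2/380.6 = 0.26590
Rachford–Rice: g(β) = Σ zᵢ(Kᵢ−1)/(1+β(Kᵢ−1)) = 0.
Check two-phase: ΣzᵢKᵢ = 1.304 > 1 and Σzᵢ/Kᵢ = 1.652 > 1, so g(0) = 0.304 > 0 and g(1) = -0.652 < 0.
Newton iteration, β⁰ = 0.55:
  β = 0.550: g = -0.1666, g' = -0.735 → β = 0.323
  β = 0.323: g = -0.0022, g' = -0.750 → β = 0.320
Converged at β = 0.320.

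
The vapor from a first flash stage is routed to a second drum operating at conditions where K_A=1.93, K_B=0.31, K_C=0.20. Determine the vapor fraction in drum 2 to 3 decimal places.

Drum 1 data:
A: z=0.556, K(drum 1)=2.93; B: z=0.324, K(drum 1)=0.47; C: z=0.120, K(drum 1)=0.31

V/F (drum 2) = 0.596

Drum 1:
Rachford–Rice: g(ψ₁) = Σ zᵢ(Kᵢ−1)/(1+ψ₁(Kᵢ−1)) = 0.
Feasibility: ΣzᵢKᵢ = 1.819, Σzᵢ/Kᵢ = 1.266 — both > 1, two phases present.
Iterate (Newton) starting at ψ₁ = 0.5:
  ψ₁ = 0.500: g = 0.1861, g' = -0.838 → ψ₁ = 0.722
  ψ₁ = 0.722: g = 0.0052, g' = -0.827 → ψ₁ = 0.728
Converged at ψ₁ = 0.728.
Drum-1 compositions:
  A: x = 0.231, y = 0.677
  B: x = 0.528, y = 0.248
  C: x = 0.241, y = 0.075
Drum-2 feed = drum-1 vapor: z₂ = (0.6772, 0.2480, 0.0748).
Drum 2:
Rachford–Rice: g(ψ₂) = Σ zᵢ(Kᵢ−1)/(1+ψ₂(Kᵢ−1)) = 0.
Feasibility: ΣzᵢKᵢ = 1.399, Σzᵢ/Kᵢ = 1.525 — both > 1, two phases present.
Newton iteration, ψ₂⁰ = 0.6:
  ψ₂ = 0.600: g = -0.0028, g' = -0.762 → ψ₂ = 0.596
Converged at ψ₂ = 0.596.
  A: x = 0.436, y = 0.841
  B: x = 0.421, y = 0.131
  C: x = 0.143, y = 0.029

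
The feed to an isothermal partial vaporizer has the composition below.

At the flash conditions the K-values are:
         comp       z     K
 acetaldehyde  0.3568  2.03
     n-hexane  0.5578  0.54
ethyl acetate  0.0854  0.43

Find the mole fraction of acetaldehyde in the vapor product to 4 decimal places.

Newton iteration, ψ⁰ = 0.55:
  ψ = 0.5500: g = -0.17980, g' = -0.4246 → ψ = 0.1266
  ψ = 0.1266: g = 0.00019, g' = -0.4615 → ψ = 0.1270
Converged at ψ = 0.1270.
Compositions from xᵢ = zᵢ/(1+ψ(Kᵢ−1)), yᵢ = Kᵢxᵢ:
  acetaldehyde: x = 0.3155, y = 0.6405
  n-hexane: x = 0.5924, y = 0.3199
  ethyl acetate: x = 0.0921, y = 0.0396

y_acetaldehyde = 0.6405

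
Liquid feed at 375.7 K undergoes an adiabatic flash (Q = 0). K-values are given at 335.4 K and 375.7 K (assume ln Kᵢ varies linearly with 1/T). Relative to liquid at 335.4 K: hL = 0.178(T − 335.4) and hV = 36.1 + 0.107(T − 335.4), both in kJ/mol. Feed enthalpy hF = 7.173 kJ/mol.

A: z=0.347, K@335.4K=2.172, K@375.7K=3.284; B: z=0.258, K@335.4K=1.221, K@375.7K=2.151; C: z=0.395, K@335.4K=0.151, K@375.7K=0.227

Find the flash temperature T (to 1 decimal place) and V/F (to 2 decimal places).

Adiabatic flash: solve Rachford–Rice at each trial T, then check hF = ψ·hV(T) + (1−ψ)·hL(T).
  T = 335.4 K: K = (2.172, 1.221, 0.151), RR gives ψ = 0.173, H_out = 6.243 kJ/mol
  T = 375.7 K: K = (3.284, 2.151, 0.227), RR gives ψ = 0.552, H_out = 25.509 kJ/mol
  T = 355.5 K: K = (2.701, 1.646, 0.187), RR gives ψ = 0.408, H_out = 17.721 kJ/mol
  T = 345.4 K: K = (2.428, 1.423, 0.169), RR gives ψ = 0.307, H_out = 12.649 kJ/mol
  T = 340.4 K: K = (2.299, 1.319, 0.160), RR gives ψ = 0.245, H_out = 9.660 kJ/mol
  T = 337.9 K: K = (2.235, 1.270, 0.155), RR gives ψ = 0.211, H_out = 8.012 kJ/mol
  T = 336.6 K: K = (2.202, 1.244, 0.153), RR gives ψ = 0.191, H_out = 7.108 kJ/mol
Linear interpolation between T = 336.6 (H_out = 7.108) and T = 337.9 (H_out = 8.012) on hF = 7.173 gives T ≈ 336.7 K, at which ψ = 0.19.

T = 336.7 K, V/F = 0.19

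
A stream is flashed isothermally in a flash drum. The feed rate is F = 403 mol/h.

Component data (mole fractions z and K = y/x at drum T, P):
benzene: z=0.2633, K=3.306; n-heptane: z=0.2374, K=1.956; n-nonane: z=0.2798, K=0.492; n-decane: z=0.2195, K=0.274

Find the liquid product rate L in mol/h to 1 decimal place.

Rachford–Rice: g(ψ) = Σ zᵢ(Kᵢ−1)/(1+ψ(Kᵢ−1)) = 0.
g(0) = ΣzᵢKᵢ − 1 = 0.5326 and g(1) = 1 − Σzᵢ/Kᵢ = -0.5708, so a root lies in (0, 1).
Iterate (Newton) starting at ψ = 0.5:
  ψ = 0.5000: g = -0.00514, g' = -0.8162 → ψ = 0.4937
Converged at ψ = 0.4937.
Then V = ψ·F = 0.4937·403 = 199.0 mol/h and L = F − V = 204.0 mol/h.

L = 204.0 mol/h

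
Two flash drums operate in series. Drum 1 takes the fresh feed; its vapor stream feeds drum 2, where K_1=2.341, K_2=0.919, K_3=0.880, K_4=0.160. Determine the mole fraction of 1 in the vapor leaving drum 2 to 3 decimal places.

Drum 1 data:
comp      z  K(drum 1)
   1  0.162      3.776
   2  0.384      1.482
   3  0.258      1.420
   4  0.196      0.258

y_1 (drum 2) = 0.342

Drum 1:
Let ψ₁ = V/F and solve Σ zᵢ(Kᵢ−1)/(1+ψ₁(Kᵢ−1)) = 0.
Check two-phase: ΣzᵢKᵢ = 1.598 > 1 and Σzᵢ/Kᵢ = 1.243 > 1, so g(0) = 0.598 > 0 and g(1) = -0.243 < 0.
Iterate (Newton) starting at ψ₁ = 0.5:
  ψ₁ = 0.500: g = 0.1958, g' = -0.581 → ψ₁ = 0.837
  ψ₁ = 0.837: g = -0.0366, g' = -0.935 → ψ₁ = 0.798
  ψ₁ = 0.798: g = -0.0019, g' = -0.842 → ψ₁ = 0.796
Converged at ψ₁ = 0.796.
Drum-1 compositions:
  1: x = 0.050, y = 0.191
  2: x = 0.278, y = 0.411
  3: x = 0.193, y = 0.275
  4: x = 0.479, y = 0.123
Drum-2 feed = drum-1 vapor: z₂ = (0.1906, 0.4113, 0.2746, 0.1235).
Drum 2:
Material balance + equilibrium reduce to Σ zᵢ(Kᵢ−1)/(1+ψ₂(Kᵢ−1)) = 0.
Feasibility: ΣzᵢKᵢ = 1.086, Σzᵢ/Kᵢ = 1.613 — both > 1, two phases present.
Newton–Raphson from ψ₂ = 0.5:
  ψ₂ = 0.500: g = -0.0956, g' = -0.389 → ψ₂ = 0.254
  ψ₂ = 0.254: g = -0.0093, g' = -0.339 → ψ₂ = 0.227
Converged at ψ₂ = 0.227.
  1: x = 0.146, y = 0.342
  2: x = 0.419, y = 0.385
  3: x = 0.282, y = 0.248
  4: x = 0.153, y = 0.024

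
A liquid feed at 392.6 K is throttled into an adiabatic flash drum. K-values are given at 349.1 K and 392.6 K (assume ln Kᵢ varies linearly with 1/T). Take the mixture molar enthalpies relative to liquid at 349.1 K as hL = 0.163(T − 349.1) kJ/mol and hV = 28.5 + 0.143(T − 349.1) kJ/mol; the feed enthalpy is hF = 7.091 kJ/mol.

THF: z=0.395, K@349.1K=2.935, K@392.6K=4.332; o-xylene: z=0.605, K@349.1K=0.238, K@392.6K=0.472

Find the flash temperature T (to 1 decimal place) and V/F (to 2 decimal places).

Adiabatic flash: solve Rachford–Rice at each trial T, then check hF = ψ·hV(T) + (1−ψ)·hL(T).
  T = 349.1 K: K = (2.935, 0.238), RR gives ψ = 0.206, H_out = 5.863 kJ/mol
  T = 392.6 K: K = (4.332, 0.472), RR gives ψ = 0.567, H_out = 22.744 kJ/mol
  T = 370.9 K: K = (3.608, 0.342), RR gives ψ = 0.369, H_out = 13.897 kJ/mol
  T = 360.0 K: K = (3.264, 0.287), RR gives ψ = 0.287, H_out = 9.888 kJ/mol
  T = 354.6 K: K = (3.099, 0.262), RR gives ψ = 0.247, H_out = 7.909 kJ/mol
  T = 351.9 K: K = (3.018, 0.250), RR gives ψ = 0.227, H_out = 6.910 kJ/mol
  T = 353.2 K: K = (3.057, 0.256), RR gives ψ = 0.237, H_out = 7.392 kJ/mol
Linear interpolation between T = 351.9 (H_out = 6.910) and T = 353.2 (H_out = 7.392) on hF = 7.091 gives T ≈ 352.4 K, at which ψ = 0.23.

T = 352.4 K, V/F = 0.23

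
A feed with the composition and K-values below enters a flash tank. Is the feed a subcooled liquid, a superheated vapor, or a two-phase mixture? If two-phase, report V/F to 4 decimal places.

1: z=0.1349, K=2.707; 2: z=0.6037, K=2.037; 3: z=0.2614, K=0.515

ΣzᵢKᵢ = 1.7295; Σzᵢ/Kᵢ = 0.8538.
Since Σzᵢ/Kᵢ < 1 the mixture is above its dew point — single vapor phase.

superheated vapor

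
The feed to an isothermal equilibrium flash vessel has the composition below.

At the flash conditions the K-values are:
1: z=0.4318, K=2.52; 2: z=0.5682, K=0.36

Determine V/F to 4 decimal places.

V/F = 0.3009

Binary case is linear: z₁(K₁−1)(1+V/F(K₂−1)) + z₂(K₂−1)(1+V/F(K₁−1)) = 0
⇒ V/F = [z₁(K₁−1)+z₂(K₂−1)] / [−(K₁−1)(K₂−1)] = 0.29269/0.97280 = 0.3009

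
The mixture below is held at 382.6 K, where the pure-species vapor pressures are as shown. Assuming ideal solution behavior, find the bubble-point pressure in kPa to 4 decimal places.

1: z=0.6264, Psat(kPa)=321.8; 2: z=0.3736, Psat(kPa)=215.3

Pbub = 282.0116 kPa

At the bubble point ψ → 0, so ΣzᵢKᵢ = 1 with Kᵢ = Pᵢˢᵃᵗ/P ⇒ P = ΣzᵢPᵢˢᵃᵗ.
P = 0.6264·321.8 + 0.3736·215.3 = 282.0116 kPa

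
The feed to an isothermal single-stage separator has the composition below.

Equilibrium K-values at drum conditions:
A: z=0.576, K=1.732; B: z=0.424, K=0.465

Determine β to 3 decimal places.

Let β = V/F and solve Σ zᵢ(Kᵢ−1)/(1+β(Kᵢ−1)) = 0.
Feasibility: ΣzᵢKᵢ = 1.195, Σzᵢ/Kᵢ = 1.244 — both > 1, two phases present.
Newton iteration, β⁰ = 0.36:
  β = 0.360: g = 0.0527, g' = -0.379 → β = 0.499
  β = 0.499: g = -0.0006, g' = -0.391 → β = 0.497
Converged at β = 0.497.

β = 0.497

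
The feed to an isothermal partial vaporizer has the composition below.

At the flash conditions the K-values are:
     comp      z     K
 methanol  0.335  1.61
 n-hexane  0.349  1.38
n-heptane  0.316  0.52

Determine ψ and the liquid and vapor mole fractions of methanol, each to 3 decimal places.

ψ = 0.774, x_methanol = 0.228, y_methanol = 0.366

Rachford–Rice: g(ψ) = Σ zᵢ(Kᵢ−1)/(1+ψ(Kᵢ−1)) = 0.
g(0) = ΣzᵢKᵢ − 1 = 0.185 and g(1) = 1 − Σzᵢ/Kᵢ = -0.069, so a root lies in (0, 1).
Newton iteration, ψ⁰ = 0.5:
  ψ = 0.500: g = 0.0685, g' = -0.235 → ψ = 0.792
  ψ = 0.792: g = -0.0048, g' = -0.276 → ψ = 0.774
Converged at ψ = 0.774.
Compositions from xᵢ = zᵢ/(1+ψ(Kᵢ−1)), yᵢ = Kᵢxᵢ:
  methanol: x = 0.228, y = 0.366
  n-hexane: x = 0.270, y = 0.372
  n-heptane: x = 0.503, y = 0.261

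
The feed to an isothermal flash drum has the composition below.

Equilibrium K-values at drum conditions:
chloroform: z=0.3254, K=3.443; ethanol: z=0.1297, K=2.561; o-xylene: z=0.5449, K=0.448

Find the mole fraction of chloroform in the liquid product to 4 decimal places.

Material balance + equilibrium reduce to Σ zᵢ(Kᵢ−1)/(1+ψ(Kᵢ−1)) = 0.
g(0) = ΣzᵢKᵢ − 1 = 0.6966 and g(1) = 1 − Σzᵢ/Kᵢ = -0.3614, so a root lies in (0, 1).
Newton iteration, ψ⁰ = 0.58:
  ψ = 0.5800: g = -0.00727, g' = -0.7787 → ψ = 0.5707
Converged at ψ = 0.5707.
Compositions from xᵢ = zᵢ/(1+ψ(Kᵢ−1)), yᵢ = Kᵢxᵢ:
  chloroform: x = 0.1359, y = 0.4679
  ethanol: x = 0.0686, y = 0.1757
  o-xylene: x = 0.7955, y = 0.3564

x_chloroform = 0.1359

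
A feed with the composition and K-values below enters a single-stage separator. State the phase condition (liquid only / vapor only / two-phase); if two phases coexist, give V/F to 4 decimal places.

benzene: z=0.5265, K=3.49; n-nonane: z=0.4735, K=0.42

ΣzᵢKᵢ = 2.0364; Σzᵢ/Kᵢ = 1.2782.
Both exceed 1, so a two-phase solution exists.
Rachford–Rice: g(ψ) = Σ zᵢ(Kᵢ−1)/(1+ψ(Kᵢ−1)) = 0.
Binary case is linear: z₁(K₁−1)(1+ψ(K₂−1)) + z₂(K₂−1)(1+ψ(K₁−1)) = 0
⇒ ψ = [z₁(K₁−1)+z₂(K₂−1)] / [−(K₁−1)(K₂−1)] = 1.03635/1.44420 = 0.7176

two-phase, V/F = 0.7176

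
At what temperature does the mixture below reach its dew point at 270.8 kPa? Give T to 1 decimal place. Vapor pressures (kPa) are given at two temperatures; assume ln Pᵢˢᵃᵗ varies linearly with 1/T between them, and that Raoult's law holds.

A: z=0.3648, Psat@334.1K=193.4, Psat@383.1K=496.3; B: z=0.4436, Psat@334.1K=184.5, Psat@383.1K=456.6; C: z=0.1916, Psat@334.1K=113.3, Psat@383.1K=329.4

T = 357.0 K

Dew-point temperature: Σzᵢ·P/Pᵢˢᵃᵗ(T) = 1. Interpolate ln Pᵢˢᵃᵗ = aᵢ + bᵢ/T.
  T = 334.1 K: ΣzᵢP/Pᵢˢᵃᵗ = 1.6198
  T = 383.1 K: ΣzᵢP/Pᵢˢᵃᵗ = 0.6197
  T = 358.6 K: ΣzᵢP/Pᵢˢᵃᵗ = 0.9690
  T = 346.4 K: ΣzᵢP/Pᵢˢᵃᵗ = 1.2400
  T = 352.5 K: ΣzᵢP/Pᵢˢᵃᵗ = 1.0938
  T = 355.6 K: ΣzᵢP/Pᵢˢᵃᵗ = 1.0279
  T = 357.1 K: ΣzᵢP/Pᵢˢᵃᵗ = 0.9979
Interpolating between 355.6 K and 357.1 K gives T ≈ 357.0 K.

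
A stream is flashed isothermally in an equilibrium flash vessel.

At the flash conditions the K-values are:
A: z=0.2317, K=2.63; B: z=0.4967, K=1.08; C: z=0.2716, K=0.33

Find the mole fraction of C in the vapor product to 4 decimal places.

Let β = V/F and solve Σ zᵢ(Kᵢ−1)/(1+β(Kᵢ−1)) = 0.
Feasibility: ΣzᵢKᵢ = 1.2354, Σzᵢ/Kᵢ = 1.3710 — both > 1, two phases present.
Newton–Raphson from β = 0.5:
  β = 0.5000: g = -0.02735, g' = -0.4655 → β = 0.4412
  β = 0.4412: g = -0.00029, g' = -0.4570 → β = 0.4406
Converged at β = 0.4406.
Compositions from xᵢ = zᵢ/(1+β(Kᵢ−1)), yᵢ = Kᵢxᵢ:
  A: x = 0.1349, y = 0.3547
  B: x = 0.4798, y = 0.5182
  C: x = 0.3854, y = 0.1272

y_C = 0.1272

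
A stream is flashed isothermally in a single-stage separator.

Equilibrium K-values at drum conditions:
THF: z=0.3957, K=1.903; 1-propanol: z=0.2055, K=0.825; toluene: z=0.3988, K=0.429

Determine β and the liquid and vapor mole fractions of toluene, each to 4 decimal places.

β = 0.2207, x_toluene = 0.4563, y_toluene = 0.1957

Newton iteration, β⁰ = 0.33:
  β = 0.3300: g = -0.04347, g' = -0.3960 → β = 0.2202
  β = 0.2202: g = 0.00017, g' = -0.4014 → β = 0.2207
Converged at β = 0.2207.
Compositions from xᵢ = zᵢ/(1+β(Kᵢ−1)), yᵢ = Kᵢxᵢ:
  THF: x = 0.3300, y = 0.6279
  1-propanol: x = 0.2138, y = 0.1763
  toluene: x = 0.4563, y = 0.1957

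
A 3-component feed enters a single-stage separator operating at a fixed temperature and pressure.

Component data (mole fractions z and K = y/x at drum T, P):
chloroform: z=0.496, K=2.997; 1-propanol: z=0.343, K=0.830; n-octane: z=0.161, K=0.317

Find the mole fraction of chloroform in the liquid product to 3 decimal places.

x_chloroform = 0.177

Newton iteration, β⁰ = 0.58:
  β = 0.580: g = 0.2122, g' = -0.643 → β = 0.910
  β = 0.910: g = -0.0080, g' = -0.787 → β = 0.900
Converged at β = 0.900.
Compositions from xᵢ = zᵢ/(1+β(Kᵢ−1)), yᵢ = Kᵢxᵢ:
  chloroform: x = 0.177, y = 0.531
  1-propanol: x = 0.405, y = 0.336
  n-octane: x = 0.418, y = 0.132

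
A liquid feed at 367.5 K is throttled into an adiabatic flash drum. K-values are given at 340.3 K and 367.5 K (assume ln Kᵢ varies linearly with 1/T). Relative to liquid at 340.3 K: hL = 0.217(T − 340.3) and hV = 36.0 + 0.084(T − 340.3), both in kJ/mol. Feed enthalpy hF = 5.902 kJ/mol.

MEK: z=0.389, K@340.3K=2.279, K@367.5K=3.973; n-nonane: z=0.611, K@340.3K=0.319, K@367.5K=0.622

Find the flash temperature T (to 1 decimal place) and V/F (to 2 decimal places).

T = 342.6 K, V/F = 0.15

Adiabatic flash: solve Rachford–Rice at each trial T, then check hF = ψ·hV(T) + (1−ψ)·hL(T).
  T = 340.3 K: K = (2.279, 0.319), RR gives ψ = 0.094, H_out = 3.366 kJ/mol
  T = 367.5 K: K = (3.973, 0.622), RR gives ψ = 0.824, H_out = 32.572 kJ/mol
  T = 353.9 K: K = (3.041, 0.451), RR gives ψ = 0.410, H_out = 16.953 kJ/mol
  T = 347.1 K: K = (2.640, 0.381), RR gives ψ = 0.256, H_out = 10.445 kJ/mol
  T = 343.7 K: K = (2.455, 0.349), RR gives ψ = 0.177, H_out = 7.042 kJ/mol
  T = 342.0 K: K = (2.366, 0.334), RR gives ψ = 0.136, H_out = 5.247 kJ/mol
Linear interpolation between T = 342.0 (H_out = 5.247) and T = 343.7 (H_out = 7.042) on hF = 5.902 gives T ≈ 342.6 K, at which ψ = 0.15.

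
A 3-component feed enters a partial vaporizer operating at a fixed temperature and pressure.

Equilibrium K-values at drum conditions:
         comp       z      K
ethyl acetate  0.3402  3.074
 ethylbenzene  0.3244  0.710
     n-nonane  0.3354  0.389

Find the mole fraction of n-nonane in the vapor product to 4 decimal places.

y_n-nonane = 0.1743

Iterate (Newton) starting at ψ = 0.68:
  ψ = 0.6800: g = -0.17505, g' = -0.6607 → ψ = 0.4151
  ψ = 0.4151: g = -0.00233, g' = -0.6826 → ψ = 0.4116
Converged at ψ = 0.4116.
Compositions from xᵢ = zᵢ/(1+ψ(Kᵢ−1)), yᵢ = Kᵢxᵢ:
  ethyl acetate: x = 0.1835, y = 0.5641
  ethylbenzene: x = 0.3684, y = 0.2615
  n-nonane: x = 0.4481, y = 0.1743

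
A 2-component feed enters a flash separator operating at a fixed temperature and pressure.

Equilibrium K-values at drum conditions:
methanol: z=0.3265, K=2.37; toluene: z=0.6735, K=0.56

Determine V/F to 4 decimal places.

V/F = 0.2504

Material balance + equilibrium reduce to Σ zᵢ(Kᵢ−1)/(1+V/F(Kᵢ−1)) = 0.
Check two-phase: ΣzᵢKᵢ = 1.1510 > 1 and Σzᵢ/Kᵢ = 1.3404 > 1, so g(0) = 0.1510 > 0 and g(1) = -0.3404 < 0.
Iterate (Newton) starting at V/F = 0.5:
  V/F = 0.5000: g = -0.11446, g' = -0.4302 → V/F = 0.2339
  V/F = 0.2339: g = 0.00841, g' = -0.5135 → V/F = 0.2503
  V/F = 0.2503: g = 0.00007, g' = -0.5045 → V/F = 0.2504
Converged at V/F = 0.2504.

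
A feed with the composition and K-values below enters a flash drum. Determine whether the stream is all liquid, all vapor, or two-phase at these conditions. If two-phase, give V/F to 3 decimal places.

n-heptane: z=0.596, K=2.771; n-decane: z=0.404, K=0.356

ΣzᵢKᵢ = 1.795; Σzᵢ/Kᵢ = 1.350.
Both exceed 1, so a two-phase solution exists.
Newton iteration, ψ⁰ = 0.5:
  ψ = 0.500: g = 0.1761, g' = -0.890 → ψ = 0.698
  ψ = 0.698: g = -0.0004, g' = -0.927 → ψ = 0.697
Converged at ψ = 0.697.

two-phase, V/F = 0.697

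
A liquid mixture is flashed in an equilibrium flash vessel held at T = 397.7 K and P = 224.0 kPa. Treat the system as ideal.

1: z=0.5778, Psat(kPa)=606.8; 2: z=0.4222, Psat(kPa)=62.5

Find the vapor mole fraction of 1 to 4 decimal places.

y_1 = 0.8038

Raoult's law: Kᵢ = Pᵢˢᵃᵗ/P = Pᵢˢᵃᵗ/224.0.
  K_1 = 606.8/224.0 = 2.708929, K_2 = 62.5/224.0 = 0.279018
Rachford–Rice: g(β) = Σ zᵢ(Kᵢ−1)/(1+β(Kᵢ−1)) = 0.
g(0) = ΣzᵢKᵢ − 1 = 0.6830 and g(1) = 1 − Σzᵢ/Kᵢ = -0.7265, so a root lies in (0, 1).
Iterate (Newton) starting at β = 0.56:
  β = 0.5600: g = -0.00596, g' = -1.0579 → β = 0.5544
Converged at β = 0.5544.
Compositions from xᵢ = zᵢ/(1+β(Kᵢ−1)), yᵢ = Kᵢxᵢ:
  1: x = 0.2967, y = 0.8038
  2: x = 0.7033, y = 0.1962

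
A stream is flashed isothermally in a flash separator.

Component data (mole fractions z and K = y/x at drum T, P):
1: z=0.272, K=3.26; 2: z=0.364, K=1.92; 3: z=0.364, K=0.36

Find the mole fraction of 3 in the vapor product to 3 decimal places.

Rachford–Rice: g(β) = Σ zᵢ(Kᵢ−1)/(1+β(Kᵢ−1)) = 0.
Feasibility: ΣzᵢKᵢ = 1.717, Σzᵢ/Kᵢ = 1.284 — both > 1, two phases present.
Iterate (Newton) starting at β = 0.5:
  β = 0.500: g = 0.1754, g' = -0.773 → β = 0.727
  β = 0.727: g = -0.0023, g' = -0.831 → β = 0.724
Converged at β = 0.724.
Compositions from xᵢ = zᵢ/(1+β(Kᵢ−1)), yᵢ = Kᵢxᵢ:
  1: x = 0.103, y = 0.336
  2: x = 0.218, y = 0.419
  3: x = 0.678, y = 0.244

y_3 = 0.244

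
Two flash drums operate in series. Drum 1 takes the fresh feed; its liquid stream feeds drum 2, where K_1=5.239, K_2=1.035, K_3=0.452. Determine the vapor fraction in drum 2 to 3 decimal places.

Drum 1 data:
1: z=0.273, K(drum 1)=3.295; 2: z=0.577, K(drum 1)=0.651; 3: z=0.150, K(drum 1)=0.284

V/F (drum 2) = 0.760

Drum 1:
Rachford–Rice: g(ψ₁) = Σ zᵢ(Kᵢ−1)/(1+ψ₁(Kᵢ−1)) = 0.
Feasibility: ΣzᵢKᵢ = 1.318, Σzᵢ/Kᵢ = 1.497 — both > 1, two phases present.
Newton–Raphson from ψ₁ = 0.43:
  ψ₁ = 0.430: g = -0.0768, g' = -0.622 → ψ₁ = 0.307
  ψ₁ = 0.307: g = 0.0047, g' = -0.710 → ψ₁ = 0.313
Converged at ψ₁ = 0.313.
Drum-1 compositions:
  1: x = 0.159, y = 0.523
  2: x = 0.648, y = 0.422
  3: x = 0.193, y = 0.055
Drum-2 feed = drum-1 liquid: z₂ = (0.1588, 0.6478, 0.1934).
Drum 2:
Let ψ₂ = V/F and solve Σ zᵢ(Kᵢ−1)/(1+ψ₂(Kᵢ−1)) = 0.
Feasibility: ΣzᵢKᵢ = 1.590, Σzᵢ/Kᵢ = 1.084 — both > 1, two phases present.
Iterate (Newton) starting at ψ₂ = 0.58:
  ψ₂ = 0.580: g = 0.0616, g' = -0.364 → ψ₂ = 0.749
  ψ₂ = 0.749: g = 0.0036, g' = -0.332 → ψ₂ = 0.760
Converged at ψ₂ = 0.760.
  1: x = 0.038, y = 0.197
  2: x = 0.631, y = 0.653
  3: x = 0.331, y = 0.150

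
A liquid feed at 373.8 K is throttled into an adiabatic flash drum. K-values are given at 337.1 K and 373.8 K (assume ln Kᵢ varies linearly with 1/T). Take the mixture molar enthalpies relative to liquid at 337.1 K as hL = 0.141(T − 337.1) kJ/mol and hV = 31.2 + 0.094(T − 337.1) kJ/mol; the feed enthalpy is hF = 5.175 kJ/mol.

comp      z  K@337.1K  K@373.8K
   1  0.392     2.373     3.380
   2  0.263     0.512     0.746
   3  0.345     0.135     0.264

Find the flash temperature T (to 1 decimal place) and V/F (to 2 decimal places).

Adiabatic flash: solve Rachford–Rice at each trial T, then check hF = ψ·hV(T) + (1−ψ)·hL(T).
  T = 337.1 K: K = (2.373, 0.512, 0.135), RR gives ψ = 0.112, H_out = 3.504 kJ/mol
  T = 373.8 K: K = (3.380, 0.746, 0.264), RR gives ψ = 0.445, H_out = 18.297 kJ/mol
  T = 355.5 K: K = (2.859, 0.624, 0.192), RR gives ψ = 0.289, H_out = 11.354 kJ/mol
  T = 346.3 K: K = (2.611, 0.567, 0.162), RR gives ψ = 0.206, H_out = 7.625 kJ/mol
  T = 341.7 K: K = (2.491, 0.539, 0.148), RR gives ψ = 0.161, H_out = 5.628 kJ/mol
  T = 339.4 K: K = (2.432, 0.525, 0.141), RR gives ψ = 0.137, H_out = 4.584 kJ/mol
Linear interpolation between T = 339.4 (H_out = 4.584) and T = 341.7 (H_out = 5.628) on hF = 5.175 gives T ≈ 340.7 K, at which ψ = 0.15.

T = 340.7 K, V/F = 0.15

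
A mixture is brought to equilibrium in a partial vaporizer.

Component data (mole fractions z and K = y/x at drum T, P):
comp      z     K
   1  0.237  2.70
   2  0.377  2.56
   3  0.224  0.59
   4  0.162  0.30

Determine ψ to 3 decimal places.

Rachford–Rice: g(ψ) = Σ zᵢ(Kᵢ−1)/(1+ψ(Kᵢ−1)) = 0.
g(0) = ΣzᵢKᵢ − 1 = 0.786 and g(1) = 1 − Σzᵢ/Kᵢ = -0.155, so a root lies in (0, 1).
Newton–Raphson from ψ = 0.35:
  ψ = 0.350: g = 0.3756, g' = -0.844 → ψ = 0.795
  ψ = 0.795: g = 0.0418, g' = -0.793 → ψ = 0.848
  ψ = 0.848: g = -0.0015, g' = -0.854 → ψ = 0.846
Converged at ψ = 0.846.

ψ = 0.846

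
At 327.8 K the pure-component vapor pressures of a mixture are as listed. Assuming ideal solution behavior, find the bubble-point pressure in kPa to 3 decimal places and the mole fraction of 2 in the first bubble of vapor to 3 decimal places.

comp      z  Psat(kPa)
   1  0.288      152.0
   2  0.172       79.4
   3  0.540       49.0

At the bubble point ψ → 0, so ΣzᵢKᵢ = 1 with Kᵢ = Pᵢˢᵃᵗ/P ⇒ P = ΣzᵢPᵢˢᵃᵗ.
P = 0.288·152.0 + 0.172·79.4 + 0.540·49.0 = 83.893 kPa
yᵢ = zᵢPᵢˢᵃᵗ/P ⇒ y_2 = 0.172·79.4/83.893 = 0.163

Pbub = 83.893 kPa, y_2 = 0.163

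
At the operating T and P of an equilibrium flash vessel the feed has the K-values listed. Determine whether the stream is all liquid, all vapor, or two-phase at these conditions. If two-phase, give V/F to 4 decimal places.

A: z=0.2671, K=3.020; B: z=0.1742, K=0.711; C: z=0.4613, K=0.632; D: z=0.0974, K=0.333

two-phase, V/F = 0.3151

ΣzᵢKᵢ = 1.2545; Σzᵢ/Kᵢ = 1.3558.
Both exceed 1, so a two-phase solution exists.
Material balance + equilibrium reduce to Σ zᵢ(Kᵢ−1)/(1+ψ(Kᵢ−1)) = 0.
Newton iteration, ψ⁰ = 0.5:
  ψ = 0.5000: g = -0.09593, g' = -0.4810 → ψ = 0.3006
  ψ = 0.3006: g = 0.00845, g' = -0.5862 → ψ = 0.3150
  ψ = 0.3150: g = 0.00009, g' = -0.5740 → ψ = 0.3151
Converged at ψ = 0.3151.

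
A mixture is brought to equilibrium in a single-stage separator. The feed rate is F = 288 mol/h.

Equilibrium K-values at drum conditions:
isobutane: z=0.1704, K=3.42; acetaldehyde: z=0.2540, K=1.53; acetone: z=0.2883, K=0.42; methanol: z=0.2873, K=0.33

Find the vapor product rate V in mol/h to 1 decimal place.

Let ψ = V/F and solve Σ zᵢ(Kᵢ−1)/(1+ψ(Kᵢ−1)) = 0.
Check two-phase: ΣzᵢKᵢ = 1.1873 > 1 and Σzᵢ/Kᵢ = 1.7729 > 1, so g(0) = 0.1873 > 0 and g(1) = -0.7729 < 0.
Newton–Raphson from ψ = 0.65:
  ψ = 0.6500: g = -0.34900, g' = -0.8448 → ψ = 0.2369
  ψ = 0.2369: g = -0.04094, g' = -0.7721 → ψ = 0.1839
  ψ = 0.1839: g = 0.00135, g' = -0.8265 → ψ = 0.1855
Converged at ψ = 0.1855.
Then V = ψ·F = 0.1855·288 = 53.4 mol/h and L = F − V = 234.6 mol/h.

V = 53.4 mol/h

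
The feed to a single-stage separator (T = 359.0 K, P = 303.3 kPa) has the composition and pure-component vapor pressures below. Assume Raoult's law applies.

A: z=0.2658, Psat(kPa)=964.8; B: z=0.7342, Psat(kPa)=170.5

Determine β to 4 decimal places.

β = 0.2704

Raoult's law: Kᵢ = Pᵢˢᵃᵗ/P = Pᵢˢᵃᵗ/303.3.
  K_A = 964.8/303.3 = 3.181009, K_B = 170.5/303.3 = 0.562150
Let β = V/F and solve Σ zᵢ(Kᵢ−1)/(1+β(Kᵢ−1)) = 0.
Feasibility: ΣzᵢKᵢ = 1.2582, Σzᵢ/Kᵢ = 1.3896 — both > 1, two phases present.
Binary case is linear: z₁(K₁−1)(1+β(K₂−1)) + z₂(K₂−1)(1+β(K₁−1)) = 0
⇒ β = [z₁(K₁−1)+z₂(K₂−1)] / [−(K₁−1)(K₂−1)] = 0.25824/0.95496 = 0.2704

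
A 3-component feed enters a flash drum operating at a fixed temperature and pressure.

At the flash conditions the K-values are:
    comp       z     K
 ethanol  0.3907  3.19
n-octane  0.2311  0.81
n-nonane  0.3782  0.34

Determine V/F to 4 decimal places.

Rachford–Rice: g(V/F) = Σ zᵢ(Kᵢ−1)/(1+V/F(Kᵢ−1)) = 0.
Check two-phase: ΣzᵢKᵢ = 1.5621 > 1 and Σzᵢ/Kᵢ = 1.5201 > 1, so g(0) = 0.5621 > 0 and g(1) = -0.5201 < 0.
Newton iteration, V/F⁰ = 0.5:
  V/F = 0.5000: g = -0.01266, g' = -0.8041 → V/F = 0.4843
Converged at V/F = 0.4843.

V/F = 0.4843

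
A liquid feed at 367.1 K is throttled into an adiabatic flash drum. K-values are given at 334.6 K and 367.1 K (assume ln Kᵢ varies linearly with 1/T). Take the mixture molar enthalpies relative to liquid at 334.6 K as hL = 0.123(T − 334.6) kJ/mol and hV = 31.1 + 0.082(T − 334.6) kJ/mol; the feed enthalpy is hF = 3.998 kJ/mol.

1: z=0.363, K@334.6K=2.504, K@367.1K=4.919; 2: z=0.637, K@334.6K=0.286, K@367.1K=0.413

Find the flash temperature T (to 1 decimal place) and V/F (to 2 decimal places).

T = 336.6 K, V/F = 0.12

Adiabatic flash: solve Rachford–Rice at each trial T, then check hF = ψ·hV(T) + (1−ψ)·hL(T).
  T = 334.6 K: K = (2.504, 0.286), RR gives ψ = 0.085, H_out = 2.639 kJ/mol
  T = 367.1 K: K = (4.919, 0.413), RR gives ψ = 0.456, H_out = 17.567 kJ/mol
  T = 350.9 K: K = (3.569, 0.347), RR gives ψ = 0.308, H_out = 11.370 kJ/mol
  T = 342.8 K: K = (3.005, 0.316), RR gives ψ = 0.213, H_out = 7.558 kJ/mol
  T = 338.7 K: K = (2.746, 0.301), RR gives ψ = 0.154, H_out = 5.278 kJ/mol
  T = 336.6 K: K = (2.620, 0.293), RR gives ψ = 0.120, H_out = 3.979 kJ/mol
Linear interpolation between T = 336.6 (H_out = 3.979) and T = 338.7 (H_out = 5.278) on hF = 3.998 gives T ≈ 336.6 K, at which ψ = 0.12.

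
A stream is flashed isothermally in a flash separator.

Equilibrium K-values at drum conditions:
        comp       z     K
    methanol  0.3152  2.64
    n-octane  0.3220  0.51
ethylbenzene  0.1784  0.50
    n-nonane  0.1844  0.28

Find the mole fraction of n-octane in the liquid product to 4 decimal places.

Material balance + equilibrium reduce to Σ zᵢ(Kᵢ−1)/(1+ψ(Kᵢ−1)) = 0.
Feasibility: ΣzᵢKᵢ = 1.1372, Σzᵢ/Kᵢ = 1.7661 — both > 1, two phases present.
Iterate (Newton) starting at ψ = 0.5:
  ψ = 0.5000: g = -0.25134, g' = -0.7042 → ψ = 0.1431
  ψ = 0.1431: g = 0.00490, g' = -0.8161 → ψ = 0.1491
Converged at ψ = 0.1491.
Compositions from xᵢ = zᵢ/(1+ψ(Kᵢ−1)), yᵢ = Kᵢxᵢ:
  methanol: x = 0.2533, y = 0.6686
  n-octane: x = 0.3474, y = 0.1772
  ethylbenzene: x = 0.1928, y = 0.0964
  n-nonane: x = 0.2066, y = 0.0578

x_n-octane = 0.3474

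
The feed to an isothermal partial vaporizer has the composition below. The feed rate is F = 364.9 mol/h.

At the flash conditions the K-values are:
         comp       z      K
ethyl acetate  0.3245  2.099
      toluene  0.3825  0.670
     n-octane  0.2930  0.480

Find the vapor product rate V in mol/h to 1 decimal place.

V = 61.7 mol/h

Material balance + equilibrium reduce to Σ zᵢ(Kᵢ−1)/(1+β(Kᵢ−1)) = 0.
g(0) = ΣzᵢKᵢ − 1 = 0.0780 and g(1) = 1 − Σzᵢ/Kᵢ = -0.3359, so a root lies in (0, 1).
Iterate (Newton) starting at β = 0.53:
  β = 0.5300: g = -0.13795, g' = -0.3687 → β = 0.1558
  β = 0.1558: g = 0.00562, g' = -0.4258 → β = 0.1690
  β = 0.1690: g = 0.00003, g' = -0.4207 → β = 0.1691
Converged at β = 0.1691.
Then V = β·F = 0.1691·364.9 = 61.7 mol/h and L = F − V = 303.2 mol/h.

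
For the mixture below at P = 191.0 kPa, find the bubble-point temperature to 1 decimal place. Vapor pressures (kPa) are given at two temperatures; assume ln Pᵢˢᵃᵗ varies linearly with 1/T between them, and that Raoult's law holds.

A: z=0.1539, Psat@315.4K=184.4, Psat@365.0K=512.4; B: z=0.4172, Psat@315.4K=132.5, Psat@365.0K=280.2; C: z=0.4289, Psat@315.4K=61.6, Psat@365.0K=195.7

Bubble-point temperature: ΣzᵢPᵢˢᵃᵗ(T) = P. Interpolate ln Pᵢˢᵃᵗ = aᵢ + bᵢ/T.
  T = 315.4 K: ΣzᵢPᵢˢᵃᵗ = 110.08 kPa
  T = 365.0 K: ΣzᵢPᵢˢᵃᵗ = 279.69 kPa
  T = 340.2 K: ΣzᵢPᵢˢᵃᵗ = 180.83 kPa
  T = 352.6 K: ΣzᵢPᵢˢᵃᵗ = 226.44 kPa
  T = 346.4 K: ΣzᵢPᵢˢᵃᵗ = 202.72 kPa
  T = 343.3 K: ΣzᵢPᵢˢᵃᵗ = 191.55 kPa
  T = 341.8 K: ΣzᵢPᵢˢᵃᵗ = 186.31 kPa
Interpolating between 341.8 K and 343.3 K gives T ≈ 343.1 K.

T = 343.1 K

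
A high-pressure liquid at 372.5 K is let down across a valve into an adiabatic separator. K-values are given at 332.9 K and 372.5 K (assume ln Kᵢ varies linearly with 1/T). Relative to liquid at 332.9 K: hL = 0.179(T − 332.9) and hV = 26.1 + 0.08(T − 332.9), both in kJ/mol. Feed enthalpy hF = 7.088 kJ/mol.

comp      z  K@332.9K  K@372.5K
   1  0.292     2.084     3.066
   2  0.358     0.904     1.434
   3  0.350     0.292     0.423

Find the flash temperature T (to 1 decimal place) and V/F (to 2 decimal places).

T = 340.4 K, V/F = 0.23

Adiabatic flash: solve Rachford–Rice at each trial T, then check hF = ψ·hV(T) + (1−ψ)·hL(T).
  T = 332.9 K: K = (2.084, 0.904, 0.292), RR gives ψ = 0.068, H_out = 1.768 kJ/mol
  T = 372.5 K: K = (3.066, 1.434, 0.423), RR gives ψ = 0.746, H_out = 23.642 kJ/mol
  T = 352.7 K: K = (2.555, 1.153, 0.355), RR gives ψ = 0.451, H_out = 14.432 kJ/mol
  T = 342.8 K: K = (2.314, 1.025, 0.323), RR gives ψ = 0.274, H_out = 8.656 kJ/mol
  T = 337.9 K: K = (2.199, 0.964, 0.307), RR gives ψ = 0.176, H_out = 5.406 kJ/mol
  T = 340.4 K: K = (2.258, 0.995, 0.315), RR gives ψ = 0.227, H_out = 7.100 kJ/mol
  T = 339.1 K: K = (2.227, 0.979, 0.311), RR gives ψ = 0.201, H_out = 6.229 kJ/mol
Linear interpolation between T = 339.1 (H_out = 6.229) and T = 340.4 (H_out = 7.100) on hF = 7.088 gives T ≈ 340.4 K, at which ψ = 0.23.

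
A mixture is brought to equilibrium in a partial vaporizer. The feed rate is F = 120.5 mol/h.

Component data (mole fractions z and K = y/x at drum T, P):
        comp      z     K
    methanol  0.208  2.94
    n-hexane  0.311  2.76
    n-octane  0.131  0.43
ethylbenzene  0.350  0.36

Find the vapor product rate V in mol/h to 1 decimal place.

V = 68.9 mol/h

Let ψ = V/F and solve Σ zᵢ(Kᵢ−1)/(1+ψ(Kᵢ−1)) = 0.
Check two-phase: ΣzᵢKᵢ = 1.652 > 1 and Σzᵢ/Kᵢ = 1.460 > 1, so g(0) = 0.652 > 0 and g(1) = -0.460 < 0.
Iterate (Newton) starting at ψ = 0.43:
  ψ = 0.430: g = 0.1236, g' = -0.892 → ψ = 0.569
  ψ = 0.569: g = 0.0029, g' = -0.865 → ψ = 0.572
Converged at ψ = 0.572.
Then V = ψ·F = 0.5719·120.5 = 68.9 mol/h and L = F − V = 51.6 mol/h.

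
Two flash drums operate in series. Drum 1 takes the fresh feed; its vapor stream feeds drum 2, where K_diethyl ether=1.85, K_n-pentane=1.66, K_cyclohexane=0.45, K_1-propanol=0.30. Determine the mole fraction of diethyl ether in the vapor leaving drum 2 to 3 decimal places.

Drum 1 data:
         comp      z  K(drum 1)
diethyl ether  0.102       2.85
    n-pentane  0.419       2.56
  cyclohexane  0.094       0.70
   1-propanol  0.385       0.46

Drum 1:
Let ψ₁ = V/F and solve Σ zᵢ(Kᵢ−1)/(1+ψ₁(Kᵢ−1)) = 0.
Check two-phase: ΣzᵢKᵢ = 1.606 > 1 and Σzᵢ/Kᵢ = 1.171 > 1, so g(0) = 0.606 > 0 and g(1) = -0.171 < 0.
Newton–Raphson from ψ₁ = 0.69:
  ψ₁ = 0.690: g = 0.0308, g' = -0.603 → ψ₁ = 0.741
Converged at ψ₁ = 0.741.
Drum-1 compositions:
  diethyl ether: x = 0.043, y = 0.123
  n-pentane: x = 0.194, y = 0.498
  cyclohexane: x = 0.121, y = 0.085
  1-propanol: x = 0.642, y = 0.295
Drum-2 feed = drum-1 vapor: z₂ = (0.1226, 0.4976, 0.0846, 0.2952).
Drum 2:
Iterate (Newton) starting at ψ₂ = 0.5:
  ψ₂ = 0.500: g = -0.0620, g' = -0.557 → ψ₂ = 0.389
  ψ₂ = 0.389: g = -0.0034, g' = -0.502 → ψ₂ = 0.382
Converged at ψ₂ = 0.382.
  diethyl ether: x = 0.093, y = 0.171
  n-pentane: x = 0.397, y = 0.660
  cyclohexane: x = 0.107, y = 0.048
  1-propanol: x = 0.403, y = 0.121

y_diethyl ether (drum 2) = 0.171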